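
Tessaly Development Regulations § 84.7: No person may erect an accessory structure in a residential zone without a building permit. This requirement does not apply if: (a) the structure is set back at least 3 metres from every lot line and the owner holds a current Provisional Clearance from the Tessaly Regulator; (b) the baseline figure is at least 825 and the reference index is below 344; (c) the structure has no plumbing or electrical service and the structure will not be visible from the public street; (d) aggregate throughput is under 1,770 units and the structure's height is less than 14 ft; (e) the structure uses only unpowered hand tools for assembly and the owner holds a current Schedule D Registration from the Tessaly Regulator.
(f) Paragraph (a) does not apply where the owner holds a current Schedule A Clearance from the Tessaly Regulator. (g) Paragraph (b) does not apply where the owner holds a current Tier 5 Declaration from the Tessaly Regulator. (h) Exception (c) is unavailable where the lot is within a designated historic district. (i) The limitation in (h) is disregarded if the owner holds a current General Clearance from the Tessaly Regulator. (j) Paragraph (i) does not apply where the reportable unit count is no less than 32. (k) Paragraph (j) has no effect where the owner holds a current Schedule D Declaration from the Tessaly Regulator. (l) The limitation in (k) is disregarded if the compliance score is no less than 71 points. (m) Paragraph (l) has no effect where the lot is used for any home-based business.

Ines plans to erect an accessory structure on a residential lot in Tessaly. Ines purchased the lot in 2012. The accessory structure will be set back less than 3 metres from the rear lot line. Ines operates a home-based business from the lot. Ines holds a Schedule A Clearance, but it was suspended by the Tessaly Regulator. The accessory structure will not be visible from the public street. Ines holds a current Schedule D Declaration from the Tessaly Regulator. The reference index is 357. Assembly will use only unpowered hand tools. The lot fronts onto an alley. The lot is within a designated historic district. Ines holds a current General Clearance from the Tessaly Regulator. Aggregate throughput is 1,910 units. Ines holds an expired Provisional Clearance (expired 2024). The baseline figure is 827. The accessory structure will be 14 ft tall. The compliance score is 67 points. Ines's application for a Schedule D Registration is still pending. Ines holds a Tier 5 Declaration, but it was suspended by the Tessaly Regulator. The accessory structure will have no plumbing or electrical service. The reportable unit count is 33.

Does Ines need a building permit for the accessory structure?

No — exception (c) applies; Ines does not need a building permit.

Exception (a) does not apply: the rear setback is under 3 m.
Exception (b) requires that the reference index is below 344; but the reference index is 357, not below 344, so (b) is unavailable.
Exception (c) is satisfied on its face — there is no plumbing or electrical service; the structure will not be visible from the street. Considering the limiting provisions: (h) operates (the lot is in a historic district), but is displaced by (i): (i) operates — a current General Clearance is held. (j) is triggered (the reportable unit count is 33, meeting the 32 threshold), but is overridden by (k): (k) operates against (j): a current Schedule D Declaration is held. (l), which would lift (k), is inapplicable — the compliance score is 67 points, short of 71 points. Exception (c) stands.
Exception (d) fails — aggregate throughput is 1,910 units, not under 1,770 units.
Exception (e) requires that the owner holds a current Schedule D Registration from the Tessaly Regulator; but the Schedule D Registration is not current, so (e) is unavailable.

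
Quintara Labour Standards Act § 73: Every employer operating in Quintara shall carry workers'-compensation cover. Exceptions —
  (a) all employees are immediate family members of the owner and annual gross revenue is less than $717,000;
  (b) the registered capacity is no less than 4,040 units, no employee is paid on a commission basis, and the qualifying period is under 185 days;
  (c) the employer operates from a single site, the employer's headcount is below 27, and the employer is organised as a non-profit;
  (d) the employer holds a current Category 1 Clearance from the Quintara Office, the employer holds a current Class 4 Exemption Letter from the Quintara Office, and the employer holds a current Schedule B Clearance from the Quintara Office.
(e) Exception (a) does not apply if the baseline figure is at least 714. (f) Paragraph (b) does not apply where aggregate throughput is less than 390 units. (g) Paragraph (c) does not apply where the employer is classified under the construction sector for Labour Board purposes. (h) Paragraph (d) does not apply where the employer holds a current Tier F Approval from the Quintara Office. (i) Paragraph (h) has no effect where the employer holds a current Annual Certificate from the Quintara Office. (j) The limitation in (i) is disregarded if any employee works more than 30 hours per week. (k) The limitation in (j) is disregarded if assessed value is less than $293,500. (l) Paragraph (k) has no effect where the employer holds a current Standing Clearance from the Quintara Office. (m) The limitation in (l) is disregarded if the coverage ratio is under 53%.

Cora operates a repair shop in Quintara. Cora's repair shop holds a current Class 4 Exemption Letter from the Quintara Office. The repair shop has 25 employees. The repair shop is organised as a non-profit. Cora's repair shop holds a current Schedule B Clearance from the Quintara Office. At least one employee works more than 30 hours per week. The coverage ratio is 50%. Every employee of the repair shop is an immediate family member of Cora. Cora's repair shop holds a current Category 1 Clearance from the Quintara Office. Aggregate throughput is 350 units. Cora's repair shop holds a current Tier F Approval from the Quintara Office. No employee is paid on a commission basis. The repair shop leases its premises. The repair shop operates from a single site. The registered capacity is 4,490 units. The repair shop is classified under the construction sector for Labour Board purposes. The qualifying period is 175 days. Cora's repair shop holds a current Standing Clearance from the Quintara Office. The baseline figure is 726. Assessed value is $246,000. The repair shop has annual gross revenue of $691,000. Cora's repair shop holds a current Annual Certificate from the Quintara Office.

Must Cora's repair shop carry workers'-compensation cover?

Exception (a): every employee is an immediate family member; annual gross revenue is $691,000, less than the $717,000 limit — every condition holds. Turning to paragraph (e): (e) is triggered — the baseline figure is 726, meeting the 714 threshold. Exception (a) does not apply.
All of (b)'s requirements are met (the registered capacity is 4,490 units, meeting the 4,040 units threshold; no employee is paid on commission; the qualifying period is 175 days, under the 185 days limit). But: (f) operates against (b): aggregate throughput is 350 units, less than the 390 units limit. (b) is therefore removed.
Exception (c): the employer operates from a single site; the employer's headcount is 25, below the 27 limit; the employer is a non-profit — every condition holds. Turning to paragraph (g): (g) operates against (c): the repair shop is classified under the construction sector. Exception (c) does not apply.
Exception (d)'s conditions are all satisfied: a current Category 1 Clearance is held; a current Class 4 Exemption Letter is held; a current Schedule B Clearance is held. Under paragraphs (h)–(m): (h) would limit (d) — a current Tier F Approval is held — but (i) sets (h) aside: (i) operates — a current Annual Certificate is held. (j) would limit (i) — at least one employee exceeds 30 hours/week — but (k) sets (j) aside: (k) operates against (j): assessed value is $246,000, less than the $293,500 limit. (l) applies (a current Standing Clearance is held), but is displaced by (m): (m) operates — the coverage ratio is 50%, under the 53% limit. Exception (d) stands.

No — exception (d) applies; Cora's repair shop is not required to carry workers'-compensation cover.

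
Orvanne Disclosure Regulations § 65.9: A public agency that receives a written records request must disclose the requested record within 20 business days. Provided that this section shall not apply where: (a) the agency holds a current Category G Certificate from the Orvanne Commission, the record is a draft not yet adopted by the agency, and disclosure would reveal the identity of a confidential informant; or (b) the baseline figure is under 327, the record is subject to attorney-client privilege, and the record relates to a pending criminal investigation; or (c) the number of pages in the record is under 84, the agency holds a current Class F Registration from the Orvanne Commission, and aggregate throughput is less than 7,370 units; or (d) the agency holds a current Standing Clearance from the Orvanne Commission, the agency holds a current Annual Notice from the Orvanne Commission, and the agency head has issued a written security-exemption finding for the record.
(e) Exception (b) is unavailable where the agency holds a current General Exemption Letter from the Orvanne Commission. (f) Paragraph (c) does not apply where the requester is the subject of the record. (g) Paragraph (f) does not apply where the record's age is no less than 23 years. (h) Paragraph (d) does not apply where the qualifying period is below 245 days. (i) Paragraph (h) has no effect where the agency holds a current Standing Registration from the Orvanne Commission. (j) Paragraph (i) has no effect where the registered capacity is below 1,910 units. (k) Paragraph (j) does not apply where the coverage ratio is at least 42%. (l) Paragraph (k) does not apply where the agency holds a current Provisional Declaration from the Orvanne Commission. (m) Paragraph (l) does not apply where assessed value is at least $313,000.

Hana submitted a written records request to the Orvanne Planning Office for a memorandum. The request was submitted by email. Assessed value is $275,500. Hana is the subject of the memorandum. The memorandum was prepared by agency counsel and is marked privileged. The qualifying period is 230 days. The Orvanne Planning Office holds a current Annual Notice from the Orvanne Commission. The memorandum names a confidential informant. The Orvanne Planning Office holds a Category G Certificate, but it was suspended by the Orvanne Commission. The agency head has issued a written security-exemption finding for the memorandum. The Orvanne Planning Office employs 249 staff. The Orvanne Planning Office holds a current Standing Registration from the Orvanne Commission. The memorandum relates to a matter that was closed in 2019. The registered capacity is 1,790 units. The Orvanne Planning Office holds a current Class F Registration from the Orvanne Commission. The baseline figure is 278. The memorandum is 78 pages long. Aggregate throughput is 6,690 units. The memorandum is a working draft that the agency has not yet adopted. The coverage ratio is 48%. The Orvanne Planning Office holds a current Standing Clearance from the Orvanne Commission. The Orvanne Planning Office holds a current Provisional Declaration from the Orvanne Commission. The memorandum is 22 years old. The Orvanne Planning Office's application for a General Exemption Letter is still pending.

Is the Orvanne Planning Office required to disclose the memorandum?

Exception (a) does not apply: the Category G Certificate is not current.
Exception (b) does not apply: the memorandum relates to a closed matter.
All of (c)'s requirements are met (the number of pages in the record is 78, under the 84 limit; a current Class F Registration is held; aggregate throughput is 6,690 units, less than the 7,370 units limit). But applying paragraphs (f)–(g): (f) is triggered — Hana is the subject of the memorandum. (g) is inapplicable (the record's age is 22 years, short of 23 years), so (f) stands. So (c) is unavailable.
All of (d)'s requirements are met (a current Standing Clearance is held; a current Annual Notice is held; a written security-exemption finding has been issued). But: (h) operates against (d): the qualifying period is 230 days, below the 245 days limit. (i) would limit (h) — a current Standing Registration is held — but (j) sets (i) aside: (j) is engaged — the registered capacity is 1,790 units, below the 1,910 units limit. (k) would limit (j) — the coverage ratio is 48%, meeting the 42% threshold — but (l) sets (k) aside: (l) operates against (k): a current Provisional Declaration is held. (m), which would lift (l), is not triggered — assessed value is $275,500, short of $313,000. (d) is therefore removed.
None of the exceptions is available; § 65.9 applies in full.

Yes — the Orvanne Planning Office must disclose the memorandum.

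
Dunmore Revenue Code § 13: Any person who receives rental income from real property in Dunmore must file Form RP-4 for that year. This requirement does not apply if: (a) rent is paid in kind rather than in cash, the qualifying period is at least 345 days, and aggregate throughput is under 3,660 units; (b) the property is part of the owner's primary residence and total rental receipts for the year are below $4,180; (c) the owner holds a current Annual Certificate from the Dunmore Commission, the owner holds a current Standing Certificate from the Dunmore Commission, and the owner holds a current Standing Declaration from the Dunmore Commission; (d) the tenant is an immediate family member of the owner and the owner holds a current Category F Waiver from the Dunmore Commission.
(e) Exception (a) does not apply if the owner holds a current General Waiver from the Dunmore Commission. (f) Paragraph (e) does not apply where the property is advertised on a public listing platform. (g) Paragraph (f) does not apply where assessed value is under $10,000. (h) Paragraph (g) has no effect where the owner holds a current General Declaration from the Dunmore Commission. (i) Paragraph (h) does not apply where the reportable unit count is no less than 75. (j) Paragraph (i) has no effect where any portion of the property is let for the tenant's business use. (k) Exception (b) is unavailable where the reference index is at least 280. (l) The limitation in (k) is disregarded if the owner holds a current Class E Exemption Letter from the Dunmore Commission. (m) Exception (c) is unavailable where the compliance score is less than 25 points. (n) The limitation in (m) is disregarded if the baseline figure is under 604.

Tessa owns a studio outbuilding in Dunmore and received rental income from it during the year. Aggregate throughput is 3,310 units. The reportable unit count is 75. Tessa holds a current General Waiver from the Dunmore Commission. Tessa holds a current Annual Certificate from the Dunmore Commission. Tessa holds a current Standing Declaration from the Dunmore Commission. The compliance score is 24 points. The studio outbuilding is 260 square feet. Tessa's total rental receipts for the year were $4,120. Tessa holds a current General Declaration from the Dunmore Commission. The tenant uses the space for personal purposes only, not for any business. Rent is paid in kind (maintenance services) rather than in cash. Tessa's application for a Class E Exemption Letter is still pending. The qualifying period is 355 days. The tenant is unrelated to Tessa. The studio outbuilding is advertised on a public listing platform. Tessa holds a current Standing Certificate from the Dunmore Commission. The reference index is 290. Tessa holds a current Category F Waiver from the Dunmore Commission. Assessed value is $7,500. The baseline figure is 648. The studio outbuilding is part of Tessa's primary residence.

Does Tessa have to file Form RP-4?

All of (a)'s requirements are met (rent is paid in kind; the qualifying period is 355 days, meeting the 345 days threshold; aggregate throughput is 3,310 units, under the 3,660 units limit). However, paragraphs (e)–(j) must be considered: (e) operates against (a): a current General Waiver is held. (f) would limit (e) — the property is publicly advertised — but (g) sets (f) aside: (g) is engaged — assessed value is $7,500, under the $10,000 limit. (h) operates (a current General Declaration is held), but is overridden by (i): (i) is engaged — the reportable unit count is 75, meeting the 75 threshold. (j) is not engaged (the space is used for personal purposes only), so (i) stands. Exception (a) does not apply.
Exception (b)'s conditions are all satisfied: the studio outbuilding is part of the primary residence; total rental receipts for the year are $4,120, below the $4,180 limit. But: (k) operates against (b): the reference index is 290, meeting the 280 threshold. (l) does not operate here (no current Class E Exemption Letter is held), so (k) stands. Exception (b) does not apply.
Exception (c) is satisfied on its face — a current Annual Certificate is held; a current Standing Certificate is held; a current Standing Declaration is held. Turning to paragraphs (m)–(n): (m) operates — the compliance score is 24 points, less than the 25 points limit. (n) is not triggered (the baseline figure is 648, not under 604), so (m) stands. (c) is therefore removed.
Exception (d) requires that the tenant is an immediate family member of the owner; but the tenant is unrelated to the owner, so (d) is unavailable.
No exception displaces § 13.

Yes — Tessa must file Form RP-4.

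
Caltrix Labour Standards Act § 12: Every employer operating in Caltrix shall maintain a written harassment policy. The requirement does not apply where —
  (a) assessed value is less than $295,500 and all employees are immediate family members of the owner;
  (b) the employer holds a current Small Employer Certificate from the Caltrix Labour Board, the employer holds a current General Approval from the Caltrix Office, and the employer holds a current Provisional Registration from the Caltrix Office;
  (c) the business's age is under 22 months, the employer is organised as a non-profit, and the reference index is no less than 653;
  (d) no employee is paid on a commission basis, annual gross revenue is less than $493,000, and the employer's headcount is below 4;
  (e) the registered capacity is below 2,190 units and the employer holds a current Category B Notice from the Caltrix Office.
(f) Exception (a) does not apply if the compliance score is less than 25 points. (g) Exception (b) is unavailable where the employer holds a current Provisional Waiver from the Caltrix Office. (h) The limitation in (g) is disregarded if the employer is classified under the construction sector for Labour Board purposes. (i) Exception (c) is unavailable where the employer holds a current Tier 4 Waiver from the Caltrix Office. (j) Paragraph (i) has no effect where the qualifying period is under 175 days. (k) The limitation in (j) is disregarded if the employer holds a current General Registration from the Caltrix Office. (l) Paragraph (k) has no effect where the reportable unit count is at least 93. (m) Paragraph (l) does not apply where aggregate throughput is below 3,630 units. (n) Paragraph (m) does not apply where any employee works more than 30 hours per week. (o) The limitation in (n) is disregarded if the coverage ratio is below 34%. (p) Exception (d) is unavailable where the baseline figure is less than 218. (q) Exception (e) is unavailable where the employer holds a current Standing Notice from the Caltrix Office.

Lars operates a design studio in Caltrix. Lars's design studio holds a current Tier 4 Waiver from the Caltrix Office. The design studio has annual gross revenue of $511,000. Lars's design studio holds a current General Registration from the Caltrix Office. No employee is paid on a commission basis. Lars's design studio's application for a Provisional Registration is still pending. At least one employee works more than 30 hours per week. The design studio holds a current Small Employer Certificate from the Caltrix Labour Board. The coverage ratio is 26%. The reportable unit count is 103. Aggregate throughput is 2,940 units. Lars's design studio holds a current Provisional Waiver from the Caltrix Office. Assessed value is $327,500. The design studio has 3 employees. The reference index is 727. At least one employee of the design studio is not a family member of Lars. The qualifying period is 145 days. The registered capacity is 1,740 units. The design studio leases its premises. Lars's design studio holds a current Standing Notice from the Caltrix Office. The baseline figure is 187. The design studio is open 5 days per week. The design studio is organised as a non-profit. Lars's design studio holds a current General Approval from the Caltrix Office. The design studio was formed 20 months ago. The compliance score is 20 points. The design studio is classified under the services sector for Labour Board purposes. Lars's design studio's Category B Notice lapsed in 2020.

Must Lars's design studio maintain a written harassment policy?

Yes — Lars's design studio must maintain a written harassment policy.

Exception (a) fails — assessed value is $327,500, not less than $295,500.
Exception (b) does not apply: no current Provisional Registration is held.
All of (c)'s requirements are met (the business's age is 20 months, under the 22 months limit; the employer is a non-profit; the reference index is 727, meeting the 653 threshold). However, paragraphs (i)–(o) must be considered: (i) applies — a current Tier 4 Waiver is held. (j) operates (the qualifying period is 145 days, under the 175 days limit), but is overridden by (k): (k) operates — a current General Registration is held. (l) would limit (k) — the reportable unit count is 103, meeting the 93 threshold — but (m) sets (l) aside: (m) operates against (l): aggregate throughput is 2,940 units, below the 3,630 units limit. (n) applies (at least one employee exceeds 30 hours/week), but is overridden by (o): (o) operates — the coverage ratio is 26%, below the 34% limit. Exception (c) does not apply.
Exception (d) fails — annual gross revenue is $511,000, not less than $493,000.
Exception (e) does not apply: there is no Category B Notice in force.
No exception is made out. Lars's design studio falls within the general rule.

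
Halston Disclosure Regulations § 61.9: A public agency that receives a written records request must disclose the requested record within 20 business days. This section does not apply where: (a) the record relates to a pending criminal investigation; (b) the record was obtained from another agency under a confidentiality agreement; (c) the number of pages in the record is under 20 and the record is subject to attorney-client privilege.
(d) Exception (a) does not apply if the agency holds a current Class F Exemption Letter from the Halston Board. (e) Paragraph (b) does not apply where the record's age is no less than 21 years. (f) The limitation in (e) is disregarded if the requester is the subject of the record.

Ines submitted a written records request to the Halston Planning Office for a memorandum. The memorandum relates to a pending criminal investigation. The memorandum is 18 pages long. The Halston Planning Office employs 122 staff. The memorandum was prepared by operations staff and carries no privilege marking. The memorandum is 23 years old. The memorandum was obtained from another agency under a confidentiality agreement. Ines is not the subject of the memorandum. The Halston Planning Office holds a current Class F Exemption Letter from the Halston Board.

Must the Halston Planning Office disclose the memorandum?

Yes — the Halston Planning Office must disclose the memorandum.

All of (a)'s requirements are met (the memorandum relates to a pending investigation). But: (d) operates against (a): a current Class F Exemption Letter is held. So (a) is unavailable.
Exception (b): the memorandum was obtained under a confidentiality agreement — every condition holds. However, paragraphs (e)–(f) must be considered: (e) is triggered — the record's age is 23 years, meeting the 21 years threshold. (f), which would lift (e), is inapplicable — Ines is not the subject of the memorandum. So (b) is unavailable.
Exception (c) requires that the record is subject to attorney-client privilege; but the memorandum carries no privilege marking, so (c) is unavailable.
Every exception is unavailable, so the rule governs.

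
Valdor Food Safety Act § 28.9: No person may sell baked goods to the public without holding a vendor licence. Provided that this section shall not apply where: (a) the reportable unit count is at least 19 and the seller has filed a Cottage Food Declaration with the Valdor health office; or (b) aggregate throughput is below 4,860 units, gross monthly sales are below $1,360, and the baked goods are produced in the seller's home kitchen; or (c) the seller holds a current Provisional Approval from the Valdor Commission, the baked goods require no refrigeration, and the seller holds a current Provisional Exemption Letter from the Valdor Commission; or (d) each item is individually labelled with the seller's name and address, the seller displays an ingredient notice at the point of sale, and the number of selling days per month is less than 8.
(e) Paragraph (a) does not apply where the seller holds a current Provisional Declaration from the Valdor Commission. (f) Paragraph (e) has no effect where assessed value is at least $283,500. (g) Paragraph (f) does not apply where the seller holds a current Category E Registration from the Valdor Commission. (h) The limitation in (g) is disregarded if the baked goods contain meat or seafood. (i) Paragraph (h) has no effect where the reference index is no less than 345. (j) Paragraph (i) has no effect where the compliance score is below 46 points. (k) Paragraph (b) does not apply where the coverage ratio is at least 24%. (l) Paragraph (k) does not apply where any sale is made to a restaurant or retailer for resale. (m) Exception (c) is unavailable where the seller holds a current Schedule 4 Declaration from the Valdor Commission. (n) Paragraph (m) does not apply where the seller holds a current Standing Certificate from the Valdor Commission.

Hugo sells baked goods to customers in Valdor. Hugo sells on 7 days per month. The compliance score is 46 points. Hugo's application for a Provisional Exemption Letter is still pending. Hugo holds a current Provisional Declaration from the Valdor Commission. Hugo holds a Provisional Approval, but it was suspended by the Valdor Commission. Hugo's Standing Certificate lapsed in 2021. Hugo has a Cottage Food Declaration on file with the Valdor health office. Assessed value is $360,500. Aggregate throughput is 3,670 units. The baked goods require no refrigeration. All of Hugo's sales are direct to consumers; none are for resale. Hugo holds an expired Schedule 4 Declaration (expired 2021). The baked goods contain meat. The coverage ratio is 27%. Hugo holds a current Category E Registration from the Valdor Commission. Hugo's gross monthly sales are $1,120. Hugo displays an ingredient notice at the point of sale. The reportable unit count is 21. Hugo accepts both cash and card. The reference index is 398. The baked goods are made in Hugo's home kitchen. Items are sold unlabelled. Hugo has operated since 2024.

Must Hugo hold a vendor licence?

All of (a)'s requirements are met (the reportable unit count is 21, meeting the 19 threshold; a Cottage Food Declaration is on file). But: (e) is engaged — a current Provisional Declaration is held. (f) would limit (e) — assessed value is $360,500, meeting the $283,500 threshold — but (g) sets (f) aside: (g) is engaged — a current Category E Registration is held. (h) is triggered (the baked goods contain meat), but is overridden by (i): (i) operates against (h): the reference index is 398, meeting the 345 threshold. (j) does not operate here (the compliance score is 46 points, not below 46 points), so (i) stands. (a) is therefore removed.
Exception (b) is satisfied on its face — aggregate throughput is 3,670 units, below the 4,860 units limit; gross monthly sales are $1,120, below the $1,360 limit; the baked goods are home-kitchen produced. But applying paragraphs (k)–(l): (k) operates — the coverage ratio is 27%, meeting the 24% threshold. (l), which would lift (k), is inapplicable — no sales are for resale. So (b) is unavailable.
Exception (c) fails — no current Provisional Approval is held.
Exception (d) fails — items are sold unlabelled.
Every exception is unavailable, so the rule governs.

Yes — Hugo must hold a vendor licence.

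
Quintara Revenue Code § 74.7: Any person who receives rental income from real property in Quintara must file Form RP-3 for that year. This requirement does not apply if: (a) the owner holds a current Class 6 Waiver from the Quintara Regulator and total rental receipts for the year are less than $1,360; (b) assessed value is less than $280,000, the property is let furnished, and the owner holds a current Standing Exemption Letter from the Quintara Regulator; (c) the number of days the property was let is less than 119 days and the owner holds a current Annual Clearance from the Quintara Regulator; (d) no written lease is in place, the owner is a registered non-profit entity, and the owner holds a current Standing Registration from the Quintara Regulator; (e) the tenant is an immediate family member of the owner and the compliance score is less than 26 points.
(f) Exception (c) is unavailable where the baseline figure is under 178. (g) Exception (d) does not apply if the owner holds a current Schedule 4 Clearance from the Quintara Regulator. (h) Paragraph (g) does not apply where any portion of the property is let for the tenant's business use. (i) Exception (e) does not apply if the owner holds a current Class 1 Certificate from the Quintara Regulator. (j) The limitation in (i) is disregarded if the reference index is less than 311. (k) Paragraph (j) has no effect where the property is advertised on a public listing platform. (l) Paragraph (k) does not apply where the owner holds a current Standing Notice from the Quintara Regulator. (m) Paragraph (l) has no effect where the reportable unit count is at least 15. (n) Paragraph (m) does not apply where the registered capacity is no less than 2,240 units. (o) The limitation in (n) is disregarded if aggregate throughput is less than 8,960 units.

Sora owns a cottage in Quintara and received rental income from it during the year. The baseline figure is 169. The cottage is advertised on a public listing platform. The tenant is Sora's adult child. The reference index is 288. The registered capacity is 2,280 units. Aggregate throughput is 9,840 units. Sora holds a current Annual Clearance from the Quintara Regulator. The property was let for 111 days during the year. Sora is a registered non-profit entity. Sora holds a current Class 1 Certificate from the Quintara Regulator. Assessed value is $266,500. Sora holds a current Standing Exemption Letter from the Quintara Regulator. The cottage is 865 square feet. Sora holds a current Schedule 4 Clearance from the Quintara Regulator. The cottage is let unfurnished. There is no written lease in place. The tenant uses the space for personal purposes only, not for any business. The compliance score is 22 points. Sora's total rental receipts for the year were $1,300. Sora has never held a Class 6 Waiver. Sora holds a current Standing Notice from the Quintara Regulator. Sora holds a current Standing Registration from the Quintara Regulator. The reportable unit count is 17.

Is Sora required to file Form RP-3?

No — exception (e) applies; Sora is not required to file Form RP-3.

Exception (a) does not apply: there is no Class 6 Waiver in force.
Exception (b) fails — the property is let unfurnished.
All of (c)'s requirements are met (the number of days the property was let is 111 days, less than the 119 days limit; a current Annual Clearance is held). But: (f) operates against (c): the baseline figure is 169, under the 178 limit. Exception (c) does not apply.
Exception (d) is satisfied on its face — there is no written lease; Sora is a registered non-profit; a current Standing Registration is held. But applying paragraphs (g)–(h): (g) operates against (d): a current Schedule 4 Clearance is held. (h), which would lift (g), is not engaged — the space is used for personal purposes only. (d) is therefore removed.
All of (e)'s requirements are met (the tenant is an immediate family member; the compliance score is 22 points, less than the 26 points limit). As to paragraphs (i)–(o): (i) is engaged (a current Class 1 Certificate is held), but is displaced by (j): (j) operates — the reference index is 288, less than the 311 limit. (k) applies (the property is publicly advertised), but is set aside by (l): (l) applies — a current Standing Notice is held. (m) is triggered (the reportable unit count is 17, meeting the 15 threshold), but yields to (n): (n) operates against (m): the registered capacity is 2,280 units, meeting the 2,240 units threshold. (o) is not triggered (aggregate throughput is 9,840 units, not less than 8,960 units), so (n) stands. So (e) applies.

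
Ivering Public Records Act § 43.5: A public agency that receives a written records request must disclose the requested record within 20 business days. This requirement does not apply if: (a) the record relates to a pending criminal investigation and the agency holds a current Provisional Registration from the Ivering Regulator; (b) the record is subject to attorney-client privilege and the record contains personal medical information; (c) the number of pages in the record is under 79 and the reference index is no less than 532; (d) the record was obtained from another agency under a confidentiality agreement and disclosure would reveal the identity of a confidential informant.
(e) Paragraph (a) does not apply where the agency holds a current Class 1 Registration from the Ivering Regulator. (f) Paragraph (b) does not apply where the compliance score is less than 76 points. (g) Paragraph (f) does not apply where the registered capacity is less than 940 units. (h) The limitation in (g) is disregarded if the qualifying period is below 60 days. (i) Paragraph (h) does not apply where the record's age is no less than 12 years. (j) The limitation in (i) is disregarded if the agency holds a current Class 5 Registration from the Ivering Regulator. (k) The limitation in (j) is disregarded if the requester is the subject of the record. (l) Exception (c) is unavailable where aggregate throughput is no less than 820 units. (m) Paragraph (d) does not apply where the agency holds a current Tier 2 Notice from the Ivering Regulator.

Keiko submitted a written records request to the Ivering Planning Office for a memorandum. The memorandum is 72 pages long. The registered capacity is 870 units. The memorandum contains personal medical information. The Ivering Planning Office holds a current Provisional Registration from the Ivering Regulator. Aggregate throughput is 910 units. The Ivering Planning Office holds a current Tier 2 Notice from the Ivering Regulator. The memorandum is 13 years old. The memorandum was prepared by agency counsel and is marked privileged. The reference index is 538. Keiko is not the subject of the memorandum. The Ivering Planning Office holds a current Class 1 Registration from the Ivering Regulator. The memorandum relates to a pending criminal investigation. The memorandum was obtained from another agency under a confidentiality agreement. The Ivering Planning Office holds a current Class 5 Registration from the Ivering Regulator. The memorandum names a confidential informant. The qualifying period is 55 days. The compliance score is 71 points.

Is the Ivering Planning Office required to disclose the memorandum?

Exception (a) is satisfied on its face — the memorandum relates to a pending investigation; a current Provisional Registration is held. However, paragraph (e) must be considered: (e) is engaged — a current Class 1 Registration is held. So (a) is unavailable.
Exception (b): the memorandum is privileged; the memorandum contains personal medical information — every condition holds. But applying paragraphs (f)–(k): (f) is triggered — the compliance score is 71 points, less than the 76 points limit. (g) is triggered (the registered capacity is 870 units, less than the 940 units limit), but is overridden by (h): (h) operates against (g): the qualifying period is 55 days, below the 60 days limit. (i) operates (the record's age is 13 years, meeting the 12 years threshold), but is displaced by (j): (j) operates against (i): a current Class 5 Registration is held. (k) does not operate here (Keiko is not the subject of the memorandum), so (j) stands. Exception (b) does not apply.
Exception (c): the number of pages in the record is 72, under the 79 limit; the reference index is 538, meeting the 532 threshold — every condition holds. However, paragraph (l) must be considered: (l) applies — aggregate throughput is 910 units, meeting the 820 units threshold. So (c) is unavailable.
All of (d)'s requirements are met (the memorandum was obtained under a confidentiality agreement; the memorandum names a confidential informant). But applying paragraph (m): (m) operates against (d): a current Tier 2 Notice is held. Exception (d) does not apply.
No exception is made out. the Ivering Planning Office falls within the general rule.

Yes — the Ivering Planning Office must disclose the memorandum.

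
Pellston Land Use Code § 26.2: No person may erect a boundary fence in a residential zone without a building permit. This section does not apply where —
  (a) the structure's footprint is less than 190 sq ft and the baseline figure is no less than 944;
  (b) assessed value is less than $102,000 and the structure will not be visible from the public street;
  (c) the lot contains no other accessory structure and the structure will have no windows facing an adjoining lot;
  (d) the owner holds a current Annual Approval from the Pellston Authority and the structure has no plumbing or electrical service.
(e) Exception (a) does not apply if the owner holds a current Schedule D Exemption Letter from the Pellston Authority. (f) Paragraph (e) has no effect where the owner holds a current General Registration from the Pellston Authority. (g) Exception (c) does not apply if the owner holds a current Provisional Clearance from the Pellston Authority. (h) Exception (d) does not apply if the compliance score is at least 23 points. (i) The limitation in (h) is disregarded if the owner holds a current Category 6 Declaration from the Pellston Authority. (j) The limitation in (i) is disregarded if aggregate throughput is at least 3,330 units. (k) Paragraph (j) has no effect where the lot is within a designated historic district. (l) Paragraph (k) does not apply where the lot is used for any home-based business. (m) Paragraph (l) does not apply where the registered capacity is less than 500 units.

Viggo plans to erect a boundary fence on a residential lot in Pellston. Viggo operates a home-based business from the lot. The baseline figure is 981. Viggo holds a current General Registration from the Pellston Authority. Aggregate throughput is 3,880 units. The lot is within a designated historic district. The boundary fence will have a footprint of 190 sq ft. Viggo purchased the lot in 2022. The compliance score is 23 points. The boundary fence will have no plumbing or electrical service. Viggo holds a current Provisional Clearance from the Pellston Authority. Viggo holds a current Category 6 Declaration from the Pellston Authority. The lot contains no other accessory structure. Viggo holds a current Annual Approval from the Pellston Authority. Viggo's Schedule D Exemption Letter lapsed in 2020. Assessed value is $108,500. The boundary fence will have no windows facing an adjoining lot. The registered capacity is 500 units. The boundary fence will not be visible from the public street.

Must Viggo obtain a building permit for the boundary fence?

Yes — Viggo must obtain a building permit.

Exception (a) does not apply: the structure's footprint is 190 sq ft, not less than 190 sq ft.
Exception (b) fails — assessed value is $108,500, not less than $102,000.
Exception (c) is satisfied on its face — the lot has no other accessory structure; no windows face an adjoining lot. But: (g) applies — a current Provisional Clearance is held. So (c) is unavailable.
All of (d)'s requirements are met (a current Annual Approval is held; there is no plumbing or electrical service). However, paragraphs (h)–(m) must be considered: (h) operates against (d): the compliance score is 23 points, meeting the 23 points threshold. (i) is triggered (a current Category 6 Declaration is held), but is overridden by (j): (j) is engaged — aggregate throughput is 3,880 units, meeting the 3,330 units threshold. (k) applies (the lot is in a historic district), but is itself disapplied by (l): (l) applies — a home-based business operates on the lot. (m), which would lift (l), is inapplicable — the registered capacity is 500 units, not less than 500 units. Exception (d) does not apply.
No exception displaces § 26.2.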